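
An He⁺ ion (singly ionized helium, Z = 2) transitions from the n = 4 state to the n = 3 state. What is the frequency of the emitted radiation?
6.3969e+14 Hz

First, find the transition energy:
E_4 = -13.6057 × 2² / 4² = -3.4014250 eV
E_3 = -13.6057 × 2² / 3² = -6.0469778 eV
|ΔE| = |E_3 - E_4| = 2.6455528 eV

Convert to Joules: E = 2.6455528 eV × (1.602177 × 10⁻¹⁹ J/eV) = 4.238644e-19 J

Using E = hf:
f = E/h = 4.238644e-19 J / (6.62607 × 10⁻³⁴ J·s)
f = 6.3969e+14 Hz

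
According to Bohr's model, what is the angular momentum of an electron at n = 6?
6.32743e-34 J·s (or 6ℏ)

In the Bohr model, angular momentum is quantized:
L = nℏ

where ℏ = h/(2π) = 1.0545718e-34 J·s

For n = 6:
L = 6 × 1.0545718e-34 J·s
L = 6.32743e-34 J·s

This can also be written as L = 6ℏ.
The angular momentum is an integer multiple of the reduced Planck constant.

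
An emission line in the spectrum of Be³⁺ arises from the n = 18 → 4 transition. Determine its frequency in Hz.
3.1274e+15 Hz

First, find the transition energy:
E_18 = -13.6057 × 4² / 18² = -0.67188642 eV
E_4 = -13.6057 × 4² / 4² = -13.60570000 eV
|ΔE| = |E_4 - E_18| = 12.93381358 eV

Convert to Joules: E = 12.93381358 eV × (1.602177 × 10⁻¹⁹ J/eV) = 2.072226e-18 J

Using E = hf:
f = E/h = 2.072226e-18 J / (6.62607 × 10⁻³⁴ J·s)
f = 3.1274e+15 Hz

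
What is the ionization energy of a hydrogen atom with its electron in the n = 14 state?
0.069417 eV

The ionization energy is the energy needed to remove the electron completely (n → ∞).

For hydrogen, E_n = -13.6057 eV / n².

At n = 14: E_14 = -13.6057 / 14² = -0.069416837 eV
At n = ∞: E_∞ = 0 eV

Ionization energy = E_∞ - E_14 = 0 - (-0.069416837) = 0.069416837 eV
Ionization energy ≈ 0.069417 eV

This is also called the binding energy of the electron in state n = 14.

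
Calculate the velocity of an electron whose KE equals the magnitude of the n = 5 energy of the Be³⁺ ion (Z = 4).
1.75e+06 m/s (or 0.58378% of c)

The binding energy at n = 5 for Be³⁺ is:
E_5 = -13.6057 × 4²/5² = -8.7076480 eV
|E_5| = 8.7076480 eV

Convert to Joules:
KE = 8.7076480 eV × (1.602177 × 10⁻¹⁹ J/eV) = 1.3951e-18 J

Using KE = ½mv²:
v = √(2·KE/m_e)
v = √(2 × 1.3951e-18 J / 9.10938 × 10⁻³¹ kg)
v = 1.75e+06 m/s

This is approximately 0.58378% the speed of light.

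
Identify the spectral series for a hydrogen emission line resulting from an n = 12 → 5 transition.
Pfund series

The spectral series in hydrogen are named based on the final (lower) energy level:
- Lyman series: n_final = 1 (ultraviolet)
- Balmer series: n_final = 2 (visible/near-UV)
- Paschen series: n_final = 3 (infrared)
- Brackett series: n_final = 4 (infrared)
- Pfund series: n_final = 5 (far infrared)

Since this transition ends at n = 5, it belongs to the Pfund series.

For reference, this 12 → 5 line has photon energy
ΔE = 13.6057 eV × (1/5² - 1/12²) = 0.44974397 eV,
corresponding to wavelength λ = hc/ΔE = 1239.84 eV·nm / 0.44974397 eV = 2756.77 nm in the far infrared region.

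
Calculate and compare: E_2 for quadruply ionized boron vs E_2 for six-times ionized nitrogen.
N⁶⁺ at n = 2 (E = -166.669825 eV)

Using E_n = -13.6057 Z² / n² eV:

B⁴⁺ (Z = 5) at n = 2:
E = -13.6057 × 5² / 2² = -13.6057 × 25 / 4 = -85.035625000 eV

N⁶⁺ (Z = 7) at n = 2:
E = -13.6057 × 7² / 2² = -13.6057 × 49 / 4 = -166.669825000 eV

Since -166.669825000 eV < -85.035625000 eV,
N⁶⁺ at n = 2 is more tightly bound (requires more energy to ionize).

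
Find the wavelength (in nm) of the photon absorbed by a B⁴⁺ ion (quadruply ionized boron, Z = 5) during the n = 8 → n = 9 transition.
1111.53 nm

First, find the transition energy using E_n = -13.6057 Z² / n² eV:
E_8 = -13.6057 × 5² / 8² = -5.3147266 eV
E_9 = -13.6057 × 5² / 9² = -4.1992901 eV

Photon energy: |ΔE| = |E_9 - E_8| = 1.1154365 eV

Convert to wavelength using E = hc/λ with hc = 1239.84 eV·nm:
λ = hc/E = 1239.84 eV·nm / 1.1154365 eV
λ = 1111.53 nm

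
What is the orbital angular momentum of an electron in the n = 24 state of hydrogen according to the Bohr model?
2.531e-33 J·s (or 24ℏ)

In the Bohr model, angular momentum is quantized:
L = nℏ

where ℏ = h/(2π) = 1.05457e-34 J·s

For n = 24:
L = 24 × 1.05457e-34 J·s
L = 2.531e-33 J·s

This can also be written as L = 24ℏ.
The angular momentum is an integer multiple of the reduced Planck constant.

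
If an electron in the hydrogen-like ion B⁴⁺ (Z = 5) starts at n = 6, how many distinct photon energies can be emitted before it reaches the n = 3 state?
6

The electron can occupy levels n = 3, 4, ..., 6 during de-excitation — that is m = 6 - 3 + 1 = 4 distinct levels.

The number of distinct spectral lines equals the number of ways to choose 2 of these m levels (each pair gives one possible emission transition):

Number of lines = m(m-1)/2 = 4×3/2 = 6

These correspond to all possible transitions between the 4 levels:
6 → 5, 6 → 4, 6 → 3, 5 → 4, 5 → 3, 4 → 3

Each transition produces a photon with a unique energy (and thus wavelength). This count does not depend on Z.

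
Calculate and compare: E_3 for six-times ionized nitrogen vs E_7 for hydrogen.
N⁶⁺ at n = 3 (E = -74.075 eV)

Using E_n = -13.6057 Z² / n² eV:

N⁶⁺ (Z = 7) at n = 3:
E = -13.6057 × 7² / 3² = -13.6057 × 49 / 9 = -74.075478 eV

H (Z = 1) at n = 7:
E = -13.6057 × 1² / 7² = -13.6057 × 1 / 49 = -0.277667 eV

Since -74.075478 eV < -0.277667 eV,
N⁶⁺ at n = 3 is more tightly bound (requires more energy to ionize).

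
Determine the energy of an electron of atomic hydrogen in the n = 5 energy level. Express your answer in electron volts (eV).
-0.544 eV

The energy levels of a hydrogen-like atom are given by:
E_n = -13.6057 eV / n²

For n = 5:
E_5 = -13.6057 eV / 5²
E_5 = -13.6057 eV / 25
E_5 = -0.544 eV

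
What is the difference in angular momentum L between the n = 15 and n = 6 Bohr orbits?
9.49115e-34 J·s (or 9ℏ)

In the Bohr model, L_n = nℏ where ℏ = 1.0545718e-34 J·s.

L_15 = 15ℏ = 1.5818577e-33 J·s
L_6 = 6ℏ = 6.3274308e-34 J·s

ΔL = L_15 - L_6 = (15 - 6)ℏ = 9ℏ
ΔL = 9 × 1.0545718e-34 J·s = 9.49115e-34 J·s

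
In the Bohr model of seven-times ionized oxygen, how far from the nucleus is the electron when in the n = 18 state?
2.14317 nm (or 21.43168 Å)

The Bohr radius formula is:
r_n = n² a₀ / Z

where a₀ = 0.05291772 nm is the Bohr radius.

For O⁷⁺ (Z = 8) at n = 18:
r_18 = 18² × 0.05291772 nm / 8
r_18 = 324 × 0.05291772 nm / 8
r_18 = 17.145341 nm / 8
r_18 = 2.14317 nm

The electron orbits at approximately 2.14317 nm from the nucleus.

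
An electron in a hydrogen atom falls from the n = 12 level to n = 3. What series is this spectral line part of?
Paschen series

The spectral series in hydrogen are named based on the final (lower) energy level:
- Lyman series: n_final = 1 (ultraviolet)
- Balmer series: n_final = 2 (visible/near-UV)
- Paschen series: n_final = 3 (infrared)
- Brackett series: n_final = 4 (infrared)
- Pfund series: n_final = 5 (far infrared)

Since this transition ends at n = 3, it belongs to the Paschen series.

For reference, this 12 → 3 line has photon energy
ΔE = 13.6057 eV × (1/3² - 1/12²) = 1.417260 eV,
corresponding to wavelength λ = hc/ΔE = 1239.84 eV·nm / 1.417260 eV = 874.81 nm in the infrared region.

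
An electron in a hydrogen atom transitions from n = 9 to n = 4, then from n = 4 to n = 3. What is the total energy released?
1.343773 eV

The energy levels of hydrogen are E_n = -13.6057 / n² eV.

First transition (9 → 4):
ΔE₁ = |E_4 - E_9|
ΔE₁ = |-0.850356250000 - (-0.167971604938)| = 0.682384645 eV

Second transition (4 → 3):
ΔE₂ = |E_3 - E_4|
ΔE₂ = |-1.511744444444 - (-0.850356250000)| = 0.661388194 eV

Total energy released:
E_total = ΔE₁ + ΔE₂ = 0.682384645 + 0.661388194 = 1.343773 eV

Note: This equals the direct transition 9 → 3: 1.343773 eV ✓
Energy is conserved regardless of the path taken.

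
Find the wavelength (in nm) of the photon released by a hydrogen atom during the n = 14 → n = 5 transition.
2611.22757 nm

First, find the transition energy using E_n = -13.6057 / n² eV:
E_14 = -13.6057 / 14² = -0.06941683673 eV
E_5 = -13.6057 / 5² = -0.54422800000 eV

Photon energy: |ΔE| = |E_5 - E_14| = 0.47481116327 eV

Convert to wavelength using E = hc/λ with hc = 1239.84 eV·nm:
λ = hc/E = 1239.84 eV·nm / 0.47481116327 eV
λ = 2611.22757 nm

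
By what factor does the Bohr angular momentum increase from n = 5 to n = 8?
1.600

In the Bohr model, L_n = nℏ, so the ratio is purely the ratio of quantum numbers:

L_8/L_5 = 8ℏ / 5ℏ = 8/5 = 1.600

The angular momentum scales linearly with n.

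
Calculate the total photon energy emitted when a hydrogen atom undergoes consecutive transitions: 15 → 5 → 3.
1.451 eV

The energy levels of hydrogen are E_n = -13.6057 / n² eV.

First transition (15 → 5):
ΔE₁ = |E_5 - E_15|
ΔE₁ = |-0.544228000 - (-0.060469778)| = 0.483758 eV

Second transition (5 → 3):
ΔE₂ = |E_3 - E_5|
ΔE₂ = |-1.511744444 - (-0.544228000)| = 0.967516 eV

Total energy released:
E_total = ΔE₁ + ΔE₂ = 0.483758 + 0.967516 = 1.451 eV

Note: This equals the direct transition 15 → 3: 1.451 eV ✓
Energy is conserved regardless of the path taken.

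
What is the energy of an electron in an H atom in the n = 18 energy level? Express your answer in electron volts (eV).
-0.04199 eV

The energy levels of a hydrogen-like atom are given by:
E_n = -13.6057 eV / n²

For n = 18:
E_18 = -13.6057 eV / 18²
E_18 = -13.6057 eV / 324
E_18 = -0.04199 eV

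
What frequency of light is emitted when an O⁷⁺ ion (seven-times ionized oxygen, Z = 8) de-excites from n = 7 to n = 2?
4.83e+16 Hz

First, find the transition energy:
E_7 = -13.6057 × 8² / 7² = -17.77071020 eV
E_2 = -13.6057 × 8² / 2² = -217.69120000 eV
|ΔE| = |E_2 - E_7| = 199.92048980 eV

Convert to Joules: E = 199.92048980 eV × (1.602177 × 10⁻¹⁹ J/eV) = 3.2031e-17 J

Using E = hf:
f = E/h = 3.2031e-17 J / (6.62607 × 10⁻³⁴ J·s)
f = 4.83e+16 Hz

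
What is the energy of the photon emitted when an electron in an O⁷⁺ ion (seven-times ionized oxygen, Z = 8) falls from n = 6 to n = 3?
72.564 eV

The energy levels are E_n = -13.6057 Z² eV / n².

Energy at n = 6: E_6 = -13.6057 × 8² / 6² = -24.187911 eV
Energy at n = 3: E_3 = -13.6057 × 8² / 3² = -96.751644 eV

For emission (electron falling to lower state), the photon energy is:
E_photon = E_6 - E_3 = |-24.187911 - (-96.751644)|
E_photon = 72.564 eV

This energy is carried away by the emitted photon.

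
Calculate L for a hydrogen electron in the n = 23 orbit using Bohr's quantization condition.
2.43e-33 J·s (or 23ℏ)

In the Bohr model, angular momentum is quantized:
L = nℏ

where ℏ = h/(2π) = 1.0546e-34 J·s

For n = 23:
L = 23 × 1.0546e-34 J·s
L = 2.43e-33 J·s

This can also be written as L = 23ℏ.
The angular momentum is an integer multiple of the reduced Planck constant.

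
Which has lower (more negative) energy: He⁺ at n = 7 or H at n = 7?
He⁺ at n = 7 (E = -1.11 eV)

Using E_n = -13.6057 Z² / n² eV:

He⁺ (Z = 2) at n = 7:
E = -13.6057 × 2² / 7² = -13.6057 × 4 / 49 = -1.11067 eV

H (Z = 1) at n = 7:
E = -13.6057 × 1² / 7² = -13.6057 × 1 / 49 = -0.27767 eV

Since -1.11067 eV < -0.27767 eV,
He⁺ at n = 7 is more tightly bound (requires more energy to ionize).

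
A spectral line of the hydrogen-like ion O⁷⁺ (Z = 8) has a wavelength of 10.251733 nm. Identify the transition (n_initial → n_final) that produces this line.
n = 3 → n = 2

First, find the photon energy from the wavelength (hc = 1239.84 eV·nm):
E = hc/λ = 1239.84 eV·nm / 10.251733 nm = 120.93955 eV

The energy levels of O⁷⁺ satisfy E_n = -13.6057 × 8² / n² eV, so an emission n_i → n_f releases
ΔE = 13.6057 × 8² × (1/n_f² − 1/n_i²) eV.

Setting ΔE equal to the photon energy:
1/n_f² − 1/n_i² = 120.93955 / (13.6057 × 8²) = 0.13888888

Since 1/n_i² must be positive, we need 1/n_f² > 0.13888888, i.e. n_f ≤ 2. For each allowed n_f, solve n_i = (1/n_f² − 0.13888888)^(−1/2) and check whether it is a whole number:
  n_f = 1: 1/n_i² = 1.00000000 − 0.13888888 = 0.86111112 → n_i = 1.078  (not an integer) ✗
  n_f = 2: 1/n_i² = 0.25000000 − 0.13888888 = 0.11111112 → n_i = 3.000  → integer, n_i = 3 ✓

Only n_f = 2 gives an integer upper level, n_i = 3.

The transition is from n = 3 to n = 2 (emission).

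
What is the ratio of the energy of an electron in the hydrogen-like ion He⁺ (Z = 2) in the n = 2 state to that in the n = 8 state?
16.000000

Using E_n = -13.6057 Z² / n² eV with Z = 2:

E_2 = -13.6057 × 2² / 2² = -54.4228 / 4 = -13.605700000000 eV
E_8 = -13.6057 × 2² / 8² = -54.4228 / 64 = -0.850356250000 eV

The ratio is:
E_2/E_8 = (-13.605700000000) / (-0.850356250000)
E_2/E_8 = (-54.4228/4) / (-54.4228/64)
E_2/E_8 = 64/4
E_2/E_8 = 16.000000
(Note: the Z² factors cancel in the ratio.)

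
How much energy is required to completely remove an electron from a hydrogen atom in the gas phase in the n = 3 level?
1.5117 eV

The ionization energy is the energy needed to remove the electron completely (n → ∞).

For hydrogen, E_n = -13.6057 eV / n².

At n = 3: E_3 = -13.6057 / 3² = -1.5117444 eV
At n = ∞: E_∞ = 0 eV

Ionization energy = E_∞ - E_3 = 0 - (-1.5117444) = 1.5117444 eV
Ionization energy ≈ 1.5117 eV

This is also called the binding energy of the electron in state n = 3.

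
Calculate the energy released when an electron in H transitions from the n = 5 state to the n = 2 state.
2.857197 eV

The energy levels are E_n = -13.6057 eV / n².

Energy at n = 5: E_5 = -13.6057 / 5² = -0.544228000 eV
Energy at n = 2: E_2 = -13.6057 / 2² = -3.401425000 eV

For emission (electron falling to lower state), the photon energy is:
E_photon = E_5 - E_2 = |-0.544228000 - (-3.401425000)|
E_photon = 2.857197 eV

This energy is carried away by the emitted photon.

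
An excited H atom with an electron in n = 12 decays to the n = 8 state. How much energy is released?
0.118105 eV

The energy levels are E_n = -13.6057 eV / n².

Energy at n = 12: E_12 = -13.6057 / 12² = -0.094484028 eV
Energy at n = 8: E_8 = -13.6057 / 8² = -0.212589063 eV

For emission (electron falling to lower state), the photon energy is:
E_photon = E_12 - E_8 = |-0.094484028 - (-0.212589063)|
E_photon = 0.118105 eV

This energy is carried away by the emitted photon.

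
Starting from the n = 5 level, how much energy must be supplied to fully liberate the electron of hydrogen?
0.5442 eV

The ionization energy is the energy needed to remove the electron completely (n → ∞).

For hydrogen, E_n = -13.6057 eV / n².

At n = 5: E_5 = -13.6057 / 5² = -0.5442280 eV
At n = ∞: E_∞ = 0 eV

Ionization energy = E_∞ - E_5 = 0 - (-0.5442280) = 0.5442280 eV
Ionization energy ≈ 0.5442 eV

This is also called the binding energy of the electron in state n = 5.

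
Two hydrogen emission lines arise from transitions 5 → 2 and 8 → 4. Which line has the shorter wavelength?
5 → 2

Calculate the energy for each transition:

Transition 5 → 2:
ΔE₁ = |E_2 - E_5| = |-13.6057/2² - (-13.6057/5²)|
ΔE₁ = |-3.4014250000 - (-0.5442280000)| = 2.8571970 eV

Transition 8 → 4:
ΔE₂ = |E_4 - E_8| = |-13.6057/4² - (-13.6057/8²)|
ΔE₂ = |-0.8503562500 - (-0.2125890625)| = 0.6377672 eV

Since 2.8571970 eV > 0.6377672 eV, the transition 5 → 2 emits the more energetic photon.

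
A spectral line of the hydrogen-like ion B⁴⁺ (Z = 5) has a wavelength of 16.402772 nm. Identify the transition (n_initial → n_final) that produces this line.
n = 6 → n = 2

First, find the photon energy from the wavelength (hc = 1239.84 eV·nm):
E = hc/λ = 1239.84 eV·nm / 16.402772 nm = 75.587224 eV

The energy levels of B⁴⁺ satisfy E_n = -13.6057 × 5² / n² eV, so an emission n_i → n_f releases
ΔE = 13.6057 × 5² × (1/n_f² − 1/n_i²) eV.

Setting ΔE equal to the photon energy:
1/n_f² − 1/n_i² = 75.587224 / (13.6057 × 5²) = 0.22222223

Since 1/n_i² must be positive, we need 1/n_f² > 0.22222223, i.e. n_f ≤ 2. For each allowed n_f, solve n_i = (1/n_f² − 0.22222223)^(−1/2) and check whether it is a whole number:
  n_f = 1: 1/n_i² = 1.00000000 − 0.22222223 = 0.77777777 → n_i = 1.134  (not an integer) ✗
  n_f = 2: 1/n_i² = 0.25000000 − 0.22222223 = 0.02777777 → n_i = 6.000  → integer, n_i = 6 ✓

Only n_f = 2 gives an integer upper level, n_i = 6.

The transition is from n = 6 to n = 2 (emission).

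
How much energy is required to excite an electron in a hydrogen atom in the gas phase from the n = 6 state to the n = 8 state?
0.165347 eV

The energy levels of a hydrogen-like atom are E_n = -13.6057 eV / n².

Energy at n = 6: E_6 = -13.6057 / 6² = -0.377936111 eV
Energy at n = 8: E_8 = -13.6057 / 8² = -0.212589063 eV

The excitation energy is the difference:
ΔE = E_8 - E_6
ΔE = -0.212589063 - (-0.377936111)
ΔE = 0.165347 eV

Since this is positive, energy must be absorbed (photon absorption).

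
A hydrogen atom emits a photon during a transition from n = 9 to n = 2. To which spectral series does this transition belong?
Balmer series

The spectral series in hydrogen are named based on the final (lower) energy level:
- Lyman series: n_final = 1 (ultraviolet)
- Balmer series: n_final = 2 (visible/near-UV)
- Paschen series: n_final = 3 (infrared)
- Brackett series: n_final = 4 (infrared)
- Pfund series: n_final = 5 (far infrared)

Since this transition ends at n = 2, it belongs to the Balmer series.

For reference, this 9 → 2 line has photon energy
ΔE = 13.6057 eV × (1/2² - 1/9²) = 3.2334534 eV,
corresponding to wavelength λ = hc/ΔE = 1239.84 eV·nm / 3.2334534 eV = 383.441 nm in the visible/near-UV region.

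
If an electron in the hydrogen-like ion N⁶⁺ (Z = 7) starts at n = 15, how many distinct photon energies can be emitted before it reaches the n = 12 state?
6

The electron can occupy levels n = 12, 13, ..., 15 during de-excitation — that is m = 15 - 12 + 1 = 4 distinct levels.

The number of distinct spectral lines equals the number of ways to choose 2 of these m levels (each pair gives one possible emission transition):

Number of lines = m(m-1)/2 = 4×3/2 = 6

These correspond to all possible transitions between the 4 levels:
15 → 14, 15 → 13, 15 → 12, 14 → 13, 14 → 12, 13 → 12

Each transition produces a photon with a unique energy (and thus wavelength). This count does not depend on Z.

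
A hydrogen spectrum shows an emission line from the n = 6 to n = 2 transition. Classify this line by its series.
Balmer series

The spectral series in hydrogen are named based on the final (lower) energy level:
- Lyman series: n_final = 1 (ultraviolet)
- Balmer series: n_final = 2 (visible/near-UV)
- Paschen series: n_final = 3 (infrared)
- Brackett series: n_final = 4 (infrared)
- Pfund series: n_final = 5 (far infrared)

Since this transition ends at n = 2, it belongs to the Balmer series.

For reference, this 6 → 2 line has photon energy
ΔE = 13.6057 eV × (1/2² - 1/6²) = 3.0234889 eV,
corresponding to wavelength λ = hc/ΔE = 1239.84 eV·nm / 3.0234889 eV = 410.069 nm in the visible/near-UV region.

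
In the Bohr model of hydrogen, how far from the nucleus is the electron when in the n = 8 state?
3.38673 nm (or 33.86734 Å)

The Bohr radius formula is:
r_n = n² a₀ / Z

where a₀ = 0.05291772 nm is the Bohr radius.

For H (Z = 1) at n = 8:
r_8 = 8² × 0.05291772 nm / 1
r_8 = 64 × 0.05291772 nm / 1
r_8 = 3.386734 nm / 1
r_8 = 3.38673 nm

The electron orbits at approximately 3.38673 nm from the nucleus.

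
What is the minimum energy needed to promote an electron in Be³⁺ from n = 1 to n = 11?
215.89210 eV

The energy levels of a hydrogen-like atom are E_n = -13.6057 Z² eV / n².

Energy at n = 1: E_1 = -13.6057 × 4² / 1² = -217.69120000 eV
Energy at n = 11: E_11 = -13.6057 × 4² / 11² = -1.79910083 eV

The excitation energy is the difference:
ΔE = E_11 - E_1
ΔE = -1.79910083 - (-217.69120000)
ΔE = 215.89210 eV

Since this is positive, energy must be absorbed (photon absorption).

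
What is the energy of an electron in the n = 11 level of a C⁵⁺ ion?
-4.05 eV

For hydrogen-like ions, the energy levels scale with Z²:
E_n = -13.6057 Z² / n² eV

For C⁵⁺ (Z = 6) at n = 11:
E_11 = -13.6057 × 6² / 11²
E_11 = -13.6057 × 36 / 121
E_11 = -489.8052 / 121
E_11 = -4.05 eV

The energy is 36 times more negative than hydrogen at the same n due to the stronger nuclear charge.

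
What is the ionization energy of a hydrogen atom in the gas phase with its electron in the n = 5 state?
0.5442 eV

The ionization energy is the energy needed to remove the electron completely (n → ∞).

For hydrogen, E_n = -13.6057 eV / n².

At n = 5: E_5 = -13.6057 / 5² = -0.5442280 eV
At n = ∞: E_∞ = 0 eV

Ionization energy = E_∞ - E_5 = 0 - (-0.5442280) = 0.5442280 eV
Ionization energy ≈ 0.5442 eV

This is also called the binding energy of the electron in state n = 5.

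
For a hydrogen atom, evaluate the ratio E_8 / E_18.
5.062500

Using E_n = -13.6057 Z² / n² eV with Z = 1:

E_8 = -13.6057 / 8² = -13.6057 / 64 = -0.212589062500 eV
E_18 = -13.6057 / 18² = -13.6057 / 324 = -0.041992901235 eV

The ratio is:
E_8/E_18 = (-0.212589062500) / (-0.041992901235)
E_8/E_18 = (-13.6057/64) / (-13.6057/324)
E_8/E_18 = 324/64
E_8/E_18 = 5.062500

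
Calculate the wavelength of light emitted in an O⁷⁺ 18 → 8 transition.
113.558 nm

First, find the transition energy using E_n = -13.6057 Z² / n² eV:
E_18 = -13.6057 × 8² / 18² = -2.687546 eV
E_8 = -13.6057 × 8² / 8² = -13.605700 eV

Photon energy: |ΔE| = |E_8 - E_18| = 10.918154 eV

Convert to wavelength using E = hc/λ with hc = 1239.84 eV·nm:
λ = hc/E = 1239.84 eV·nm / 10.918154 eV
λ = 113.558 nm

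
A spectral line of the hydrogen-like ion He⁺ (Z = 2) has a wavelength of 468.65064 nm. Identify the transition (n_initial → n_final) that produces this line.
n = 4 → n = 3

First, find the photon energy from the wavelength (hc = 1239.84 eV·nm):
E = hc/λ = 1239.84 eV·nm / 468.65064 nm = 2.6455528 eV

The energy levels of He⁺ satisfy E_n = -13.6057 × 2² / n² eV, so an emission n_i → n_f releases
ΔE = 13.6057 × 2² × (1/n_f² − 1/n_i²) eV.

Setting ΔE equal to the photon energy:
1/n_f² − 1/n_i² = 2.6455528 / (13.6057 × 2²) = 0.048611112

Since 1/n_i² must be positive, we need 1/n_f² > 0.048611112, i.e. n_f ≤ 4. For each allowed n_f, solve n_i = (1/n_f² − 0.048611112)^(−1/2) and check whether it is a whole number:
  n_f = 1: 1/n_i² = 1.000000000 − 0.048611112 = 0.951388888 → n_i = 1.025  (not an integer) ✗
  n_f = 2: 1/n_i² = 0.250000000 − 0.048611112 = 0.201388888 → n_i = 2.228  (not an integer) ✗
  n_f = 3: 1/n_i² = 0.111111111 − 0.048611112 = 0.062499999 → n_i = 4.000  → integer, n_i = 4 ✓
  n_f = 4: 1/n_i² = 0.062500000 − 0.048611112 = 0.013888888 → n_i = 8.485  (not an integer) ✗

Only n_f = 3 gives an integer upper level, n_i = 4.

The transition is from n = 4 to n = 3 (emission).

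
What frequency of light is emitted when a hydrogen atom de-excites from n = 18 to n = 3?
3.55e+14 Hz

First, find the transition energy:
E_18 = -13.6057 / 18² = -0.041993 eV
E_3 = -13.6057 / 3² = -1.511744 eV
|ΔE| = |E_3 - E_18| = 1.469751 eV

Convert to Joules: E = 1.469751 eV × (1.602177 × 10⁻¹⁹ J/eV) = 2.3548e-19 J

Using E = hf:
f = E/h = 2.3548e-19 J / (6.62607 × 10⁻³⁴ J·s)
f = 3.55e+14 Hz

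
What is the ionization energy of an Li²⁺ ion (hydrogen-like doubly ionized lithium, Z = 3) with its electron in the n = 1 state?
122.451300 eV

The ionization energy is the energy needed to remove the electron completely (n → ∞).

For a hydrogen-like ion with Z = 3, E_n = -13.6057 Z² / n² eV.

At n = 1: E_1 = -13.6057 × 3² / 1² = -122.451300000 eV
At n = ∞: E_∞ = 0 eV

Ionization energy = E_∞ - E_1 = 0 - (-122.451300000) = 122.451300000 eV
Ionization energy ≈ 122.451300 eV

This is also called the binding energy of the electron in state n = 1.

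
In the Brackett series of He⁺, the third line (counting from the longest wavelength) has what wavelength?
541.23626 nm

The lines of a series are numbered from the longest wavelength (smallest ΔE) outward; the third line is the transition from n = n_f + 3 to n_f.
The Brackett series has all transitions ending at n_f = 4.

For He⁺ (Z = 2), the third line (γ-line) is the jump from n = 7 to n = 4:
E_7 = -13.6057 × 2² / 7² = -1.110669388 eV
E_4 = -13.6057 × 2² / 4² = -3.401425000 eV
ΔE = E_7 - E_4 = 2.290755612 eV

λ = hc/E = 1239.84 eV·nm / 2.290755612 eV
λ = 541.23626 nm

This is the γ-line of the Brackett series in He⁺.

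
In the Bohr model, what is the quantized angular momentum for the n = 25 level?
2.6364e-33 J·s (or 25ℏ)

In the Bohr model, angular momentum is quantized:
L = nℏ

where ℏ = h/(2π) = 1.054572e-34 J·s

For n = 25:
L = 25 × 1.054572e-34 J·s
L = 2.6364e-33 J·s

This can also be written as L = 25ℏ.
The angular momentum is an integer multiple of the reduced Planck constant.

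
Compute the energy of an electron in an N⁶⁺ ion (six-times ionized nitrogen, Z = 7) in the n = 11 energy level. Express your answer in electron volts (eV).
-5.510 eV

The energy levels of a hydrogen-like atom are given by:
E_n = -13.6057 Z² / n² eV  (with Z = 7 for N⁶⁺)

For n = 11:
E_11 = -13.6057 × 7² / 11²
E_11 = -13.6057 × 49 / 121
E_11 = -5.510 eV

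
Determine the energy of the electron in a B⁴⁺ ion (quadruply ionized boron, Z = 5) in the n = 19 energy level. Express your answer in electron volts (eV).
-0.942 eV

The energy levels of a hydrogen-like atom are given by:
E_n = -13.6057 Z² / n² eV  (with Z = 5 for B⁴⁺)

For n = 19:
E_19 = -13.6057 × 5² / 19²
E_19 = -13.6057 × 25 / 361
E_19 = -0.942 eV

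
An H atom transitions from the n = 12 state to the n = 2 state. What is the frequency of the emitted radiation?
7.9962e+14 Hz

First, find the transition energy:
E_12 = -13.6057 / 12² = -0.09448403 eV
E_2 = -13.6057 / 2² = -3.40142500 eV
|ΔE| = |E_2 - E_12| = 3.30694097 eV

Convert to Joules: E = 3.30694097 eV × (1.602177 × 10⁻¹⁹ J/eV) = 5.298305e-19 J

Using E = hf:
f = E/h = 5.298305e-19 J / (6.62607 × 10⁻³⁴ J·s)
f = 7.9962e+14 Hz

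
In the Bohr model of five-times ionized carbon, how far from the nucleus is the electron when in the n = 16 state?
2.25782 nm (or 22.57823 Å)

The Bohr radius formula is:
r_n = n² a₀ / Z

where a₀ = 0.05291772 nm is the Bohr radius.

For C⁵⁺ (Z = 6) at n = 16:
r_16 = 16² × 0.05291772 nm / 6
r_16 = 256 × 0.05291772 nm / 6
r_16 = 13.546936 nm / 6
r_16 = 2.25782 nm

The electron orbits at approximately 2.25782 nm from the nucleus.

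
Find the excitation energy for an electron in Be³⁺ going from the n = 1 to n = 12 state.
216.179456 eV

The energy levels of a hydrogen-like atom are E_n = -13.6057 Z² eV / n².

Energy at n = 1: E_1 = -13.6057 × 4² / 1² = -217.691200000 eV
Energy at n = 12: E_12 = -13.6057 × 4² / 12² = -1.511744444 eV

The excitation energy is the difference:
ΔE = E_12 - E_1
ΔE = -1.511744444 - (-217.691200000)
ΔE = 216.179456 eV

Since this is positive, energy must be absorbed (photon absorption).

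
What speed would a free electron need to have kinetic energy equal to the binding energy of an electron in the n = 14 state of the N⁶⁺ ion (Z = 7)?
1.09e+06 m/s (or 0.3649% of c)

The binding energy at n = 14 for N⁶⁺ is:
E_14 = -13.6057 × 7²/14² = -3.401425 eV
|E_14| = 3.401425 eV

Convert to Joules:
KE = 3.401425 eV × (1.602177 × 10⁻¹⁹ J/eV) = 5.4497e-19 J

Using KE = ½mv²:
v = √(2·KE/m_e)
v = √(2 × 5.4497e-19 J / 9.10938 × 10⁻³¹ kg)
v = 1.09e+06 m/s

This is approximately 0.3649% the speed of light.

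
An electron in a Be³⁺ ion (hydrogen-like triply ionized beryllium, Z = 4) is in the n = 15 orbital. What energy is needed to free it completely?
0.96752 eV

The ionization energy is the energy needed to remove the electron completely (n → ∞).

For a hydrogen-like ion with Z = 4, E_n = -13.6057 Z² / n² eV.

At n = 15: E_15 = -13.6057 × 4² / 15² = -0.96751644 eV
At n = ∞: E_∞ = 0 eV

Ionization energy = E_∞ - E_15 = 0 - (-0.96751644) = 0.96751644 eV
Ionization energy ≈ 0.96752 eV

This is also called the binding energy of the electron in state n = 15.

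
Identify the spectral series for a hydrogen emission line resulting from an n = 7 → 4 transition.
Brackett series

The spectral series in hydrogen are named based on the final (lower) energy level:
- Lyman series: n_final = 1 (ultraviolet)
- Balmer series: n_final = 2 (visible/near-UV)
- Paschen series: n_final = 3 (infrared)
- Brackett series: n_final = 4 (infrared)
- Pfund series: n_final = 5 (far infrared)

Since this transition ends at n = 4, it belongs to the Brackett series.

For reference, this 7 → 4 line has photon energy
ΔE = 13.6057 eV × (1/4² - 1/7²) = 0.57268890306 eV,
corresponding to wavelength λ = hc/ΔE = 1239.84 eV·nm / 0.57268890306 eV = 2164.94504 nm in the infrared region.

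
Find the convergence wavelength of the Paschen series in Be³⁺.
51.2587 nm

The series limit corresponds to the transition from n = ∞ to n = 3.
This is the highest energy (shortest wavelength) transition in the Paschen series.

E_∞ = 0 eV
E_3 = -13.6057 × 4² / 3² = -24.187911 eV

Energy at series limit:
ΔE = E_∞ - E_3 = 0 - (-24.187911) = 24.187911 eV
λ = hc/E = 1239.84 eV·nm / 24.187911 eV = 51.2587 nm

This energy equals the ionization energy from the n = 3 state of Be³⁺.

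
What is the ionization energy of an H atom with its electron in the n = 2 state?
3.40 eV

The ionization energy is the energy needed to remove the electron completely (n → ∞).

For hydrogen, E_n = -13.6057 eV / n².

At n = 2: E_2 = -13.6057 / 2² = -3.40143 eV
At n = ∞: E_∞ = 0 eV

Ionization energy = E_∞ - E_2 = 0 - (-3.40143) = 3.40143 eV
Ionization energy ≈ 3.40 eV

This is also called the binding energy of the electron in state n = 2.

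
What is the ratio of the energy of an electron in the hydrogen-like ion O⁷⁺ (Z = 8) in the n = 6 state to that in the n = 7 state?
1.361

Using E_n = -13.6057 Z² / n² eV with Z = 8:

E_6 = -13.6057 × 8² / 6² = -870.7648 / 36 = -24.187911111 eV
E_7 = -13.6057 × 8² / 7² = -870.7648 / 49 = -17.770710204 eV

The ratio is:
E_6/E_7 = (-24.187911111) / (-17.770710204)
E_6/E_7 = (-870.7648/36) / (-870.7648/49)
E_6/E_7 = 49/36
E_6/E_7 = 1.361
(Note: the Z² factors cancel in the ratio.)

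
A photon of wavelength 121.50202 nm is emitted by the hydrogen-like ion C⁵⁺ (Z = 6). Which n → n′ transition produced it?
n = 12 → n = 6

First, find the photon energy from the wavelength (hc = 1239.84 eV·nm):
E = hc/λ = 1239.84 eV·nm / 121.50202 nm = 10.204275 eV

The energy levels of C⁵⁺ satisfy E_n = -13.6057 × 6² / n² eV, so an emission n_i → n_f releases
ΔE = 13.6057 × 6² × (1/n_f² − 1/n_i²) eV.

Setting ΔE equal to the photon energy:
1/n_f² − 1/n_i² = 10.204275 / (13.6057 × 6²) = 0.020833333

Since 1/n_i² must be positive, we need 1/n_f² > 0.020833333, i.e. n_f ≤ 6. For each allowed n_f, solve n_i = (1/n_f² − 0.020833333)^(−1/2) and check whether it is a whole number:
  n_f = 1: 1/n_i² = 1.000000000 − 0.020833333 = 0.979166667 → n_i = 1.011  (not an integer) ✗
  n_f = 2: 1/n_i² = 0.250000000 − 0.020833333 = 0.229166667 → n_i = 2.089  (not an integer) ✗
  n_f = 3: 1/n_i² = 0.111111111 − 0.020833333 = 0.090277778 → n_i = 3.328  (not an integer) ✗
  n_f = 4: 1/n_i² = 0.062500000 − 0.020833333 = 0.041666667 → n_i = 4.899  (not an integer) ✗
  n_f = 5: 1/n_i² = 0.040000000 − 0.020833333 = 0.019166667 → n_i = 7.223  (not an integer) ✗
  n_f = 6: 1/n_i² = 0.027777778 − 0.020833333 = 0.006944445 → n_i = 12.000  → integer, n_i = 12 ✓

Only n_f = 6 gives an integer upper level, n_i = 12.

The transition is from n = 12 to n = 6 (emission).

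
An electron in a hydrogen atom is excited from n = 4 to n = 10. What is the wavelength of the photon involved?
1735.743 nm

First, find the transition energy using E_n = -13.6057 / n² eV:
E_4 = -13.6057 / 4² = -0.850356250 eV
E_10 = -13.6057 / 10² = -0.136057000 eV

Photon energy: |ΔE| = |E_10 - E_4| = 0.714299250 eV

Convert to wavelength using E = hc/λ with hc = 1239.84 eV·nm:
λ = hc/E = 1239.84 eV·nm / 0.714299250 eV
λ = 1735.743 nm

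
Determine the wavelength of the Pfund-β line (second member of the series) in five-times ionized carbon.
129.2014 nm

The lines of a series are numbered from the longest wavelength (smallest ΔE) outward; the second line is the transition from n = n_f + 2 to n_f.
The Pfund series has all transitions ending at n_f = 5.

For C⁵⁺ (Z = 6), the second line (β-line) is the jump from n = 7 to n = 5:
E_7 = -13.6057 × 6² / 7² = -9.99602449 eV
E_5 = -13.6057 × 6² / 5² = -19.59220800 eV
ΔE = E_7 - E_5 = 9.59618351 eV

λ = hc/E = 1239.84 eV·nm / 9.59618351 eV
λ = 129.2014 nm

This is the β-line of the Pfund series in C⁵⁺.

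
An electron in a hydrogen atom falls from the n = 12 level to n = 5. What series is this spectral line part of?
Pfund series

The spectral series in hydrogen are named based on the final (lower) energy level:
- Lyman series: n_final = 1 (ultraviolet)
- Balmer series: n_final = 2 (visible/near-UV)
- Paschen series: n_final = 3 (infrared)
- Brackett series: n_final = 4 (infrared)
- Pfund series: n_final = 5 (far infrared)

Since this transition ends at n = 5, it belongs to the Pfund series.

For reference, this 12 → 5 line has photon energy
ΔE = 13.6057 eV × (1/5² - 1/12²) = 0.4497439722 eV,
corresponding to wavelength λ = hc/ΔE = 1239.84 eV·nm / 0.4497439722 eV = 2756.7685 nm in the far infrared region.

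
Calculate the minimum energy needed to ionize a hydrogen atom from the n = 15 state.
0.06047 eV

The ionization energy is the energy needed to remove the electron completely (n → ∞).

For hydrogen, E_n = -13.6057 eV / n².

At n = 15: E_15 = -13.6057 / 15² = -0.06046978 eV
At n = ∞: E_∞ = 0 eV

Ionization energy = E_∞ - E_15 = 0 - (-0.06046978) = 0.06046978 eV
Ionization energy ≈ 0.06047 eV

This is also called the binding energy of the electron in state n = 15.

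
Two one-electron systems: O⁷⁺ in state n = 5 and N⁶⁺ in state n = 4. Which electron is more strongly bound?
N⁶⁺ at n = 4 (E = -41.667 eV)

Using E_n = -13.6057 Z² / n² eV:

O⁷⁺ (Z = 8) at n = 5:
E = -13.6057 × 8² / 5² = -13.6057 × 64 / 25 = -34.830592 eV

N⁶⁺ (Z = 7) at n = 4:
E = -13.6057 × 7² / 4² = -13.6057 × 49 / 16 = -41.667456 eV

Since -41.667456 eV < -34.830592 eV,
N⁶⁺ at n = 4 is more tightly bound (requires more energy to ionize).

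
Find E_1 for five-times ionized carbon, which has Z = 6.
-489.805 eV

For hydrogen-like ions, the energy levels scale with Z²:
E_n = -13.6057 Z² / n² eV

For C⁵⁺ (Z = 6) at n = 1:
E_1 = -13.6057 × 6² / 1²
E_1 = -13.6057 × 36 / 1
E_1 = -489.8052 / 1
E_1 = -489.805 eV

The energy is 36 times more negative than hydrogen at the same n due to the stronger nuclear charge.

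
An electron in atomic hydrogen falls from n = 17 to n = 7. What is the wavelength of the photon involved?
5376.84397 nm

First, find the transition energy using E_n = -13.6057 / n² eV:
E_17 = -13.6057 / 17² = -0.04707854671 eV
E_7 = -13.6057 / 7² = -0.27766734694 eV

Photon energy: |ΔE| = |E_7 - E_17| = 0.23058880023 eV

Convert to wavelength using E = hc/λ with hc = 1239.84 eV·nm:
λ = hc/E = 1239.84 eV·nm / 0.23058880023 eV
λ = 5376.84397 nm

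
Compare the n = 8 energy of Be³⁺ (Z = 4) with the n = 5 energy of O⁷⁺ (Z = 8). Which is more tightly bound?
O⁷⁺ at n = 5 (E = -34.83059 eV)

Using E_n = -13.6057 Z² / n² eV:

Be³⁺ (Z = 4) at n = 8:
E = -13.6057 × 4² / 8² = -13.6057 × 16 / 64 = -3.40142500 eV

O⁷⁺ (Z = 8) at n = 5:
E = -13.6057 × 8² / 5² = -13.6057 × 64 / 25 = -34.83059200 eV

Since -34.83059200 eV < -3.40142500 eV,
O⁷⁺ at n = 5 is more tightly bound (requires more energy to ionize).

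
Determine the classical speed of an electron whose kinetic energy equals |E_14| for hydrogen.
1.563e+05 m/s (or 0.052% of c)

The binding energy at n = 14 for hydrogen is:
E_14 = -13.6057/14² = -0.06941684 eV
|E_14| = 0.06941684 eV

Convert to Joules:
KE = 0.06941684 eV × (1.602177 × 10⁻¹⁹ J/eV) = 1.11218e-20 J

Using KE = ½mv²:
v = √(2·KE/m_e)
v = √(2 × 1.11218e-20 J / 9.10938 × 10⁻³¹ kg)
v = 1.563e+05 m/s

This is approximately 0.052% the speed of light.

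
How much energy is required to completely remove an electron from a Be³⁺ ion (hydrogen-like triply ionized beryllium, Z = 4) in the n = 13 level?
1.28811 eV

The ionization energy is the energy needed to remove the electron completely (n → ∞).

For a hydrogen-like ion with Z = 4, E_n = -13.6057 Z² / n² eV.

At n = 13: E_13 = -13.6057 × 4² / 13² = -1.28811361 eV
At n = ∞: E_∞ = 0 eV

Ionization energy = E_∞ - E_13 = 0 - (-1.28811361) = 1.28811361 eV
Ionization energy ≈ 1.28811 eV

This is also called the binding energy of the electron in state n = 13.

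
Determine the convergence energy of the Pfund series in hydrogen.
0.5442 eV

The series limit corresponds to the transition from n = ∞ to n = 5.
This is the highest energy (shortest wavelength) transition in the Pfund series.

E_∞ = 0 eV
E_5 = -13.6057 / 5² = -0.5442 eV

Energy at series limit:
ΔE = E_∞ - E_5 = 0 - (-0.5442) = 0.5442 eV

This energy equals the ionization energy from the n = 5 state of hydrogen.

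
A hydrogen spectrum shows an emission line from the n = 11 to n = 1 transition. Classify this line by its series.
Lyman series

The spectral series in hydrogen are named based on the final (lower) energy level:
- Lyman series: n_final = 1 (ultraviolet)
- Balmer series: n_final = 2 (visible/near-UV)
- Paschen series: n_final = 3 (infrared)
- Brackett series: n_final = 4 (infrared)
- Pfund series: n_final = 5 (far infrared)

Since this transition ends at n = 1, it belongs to the Lyman series.

For reference, this 11 → 1 line has photon energy
ΔE = 13.6057 eV × (1/1² - 1/11²) = 13.4932562 eV,
corresponding to wavelength λ = hc/ΔE = 1239.84 eV·nm / 13.4932562 eV = 91.88590 nm in the ultraviolet region.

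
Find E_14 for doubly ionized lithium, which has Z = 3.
-0.62 eV

For hydrogen-like ions, the energy levels scale with Z²:
E_n = -13.6057 Z² / n² eV

For Li²⁺ (Z = 3) at n = 14:
E_14 = -13.6057 × 3² / 14²
E_14 = -13.6057 × 9 / 196
E_14 = -122.4513 / 196
E_14 = -0.62 eV

The energy is 9 times more negative than hydrogen at the same n due to the stronger nuclear charge.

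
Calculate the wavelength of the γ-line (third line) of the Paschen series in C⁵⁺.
30.38 nm

The lines of a series are numbered from the longest wavelength (smallest ΔE) outward; the third line is the transition from n = n_f + 3 to n_f.
The Paschen series has all transitions ending at n_f = 3.

For C⁵⁺ (Z = 6), the third line (γ-line) is the jump from n = 6 to n = 3:
E_6 = -13.6057 × 6² / 6² = -13.6057 eV
E_3 = -13.6057 × 6² / 3² = -54.4228 eV
ΔE = E_6 - E_3 = 40.8171 eV

λ = hc/E = 1239.84 eV·nm / 40.8171 eV
λ = 30.38 nm

This is the γ-line of the Paschen series in C⁵⁺.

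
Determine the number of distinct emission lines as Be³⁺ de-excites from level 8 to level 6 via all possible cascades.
3

The electron can occupy levels n = 6, 7, ..., 8 during de-excitation — that is m = 8 - 6 + 1 = 3 distinct levels.

The number of distinct spectral lines equals the number of ways to choose 2 of these m levels (each pair gives one possible emission transition):

Number of lines = m(m-1)/2 = 3×2/2 = 3

These correspond to all possible transitions between the 3 levels:
8 → 7, 8 → 6, 7 → 6

Each transition produces a photon with a unique energy (and thus wavelength). This count does not depend on Z.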